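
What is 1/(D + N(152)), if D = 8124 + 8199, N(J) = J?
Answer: 1/16475 ≈ 6.0698e-5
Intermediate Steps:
D = 16323
1/(D + N(152)) = 1/(16323 + 152) = 1/16475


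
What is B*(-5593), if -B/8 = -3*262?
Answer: -35168784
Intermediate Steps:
B = 6288 (B = -(-24)*262 = -8*(-786) = 6288)
B*(-5593) = 6288*(-5593) = -35168784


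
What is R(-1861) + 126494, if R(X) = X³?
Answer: -6445113887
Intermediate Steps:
R(-1861) + 126494 = (-1861)³ + 126494 = -6445240381 + 126494 = -6445113887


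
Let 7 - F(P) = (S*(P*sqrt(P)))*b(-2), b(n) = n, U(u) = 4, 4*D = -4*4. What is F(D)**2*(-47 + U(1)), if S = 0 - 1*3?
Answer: 96965 - 28896*I ≈ 96965.0 - 28896.0*I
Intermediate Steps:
D = -4 (D = (-4*4)/4 = (1/4)*(-16) = -4)
S = -3 (S = 0 - 3 = -3)
F(P) = 7 - 6*P**(3/2) (F(P) = 7 - (-3*P*sqrt(P))*(-2) = 7 - (-3*P**(3/2))*(-2) = 7 - 6*P**(3/2))
F(D)**2*(-47 + U(1)) = (7 - (-48)*I)**2*(-47 + 4) = (7 - (-48)*I)**2*(-43) = (7 + 48*I)**2*(-43) = -43*(7 + 48*I)**2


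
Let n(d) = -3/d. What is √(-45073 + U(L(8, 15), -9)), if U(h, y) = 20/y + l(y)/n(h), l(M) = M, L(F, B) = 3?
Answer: 2*I*√101399/3 ≈ 212.29*I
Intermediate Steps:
U(h, y) = 20/y - h*y/3 (U(h, y) = 20/y + y/((-3/h)) = 20/y + y*(-h/3) = 20/y - h*y/3)
√(-45073 + U(L(8, 15), -9)) = √(-45073 + (20/(-9) - ⅓*3*(-9))) = √(-45073 + (20*(-⅑) + 9)) = √(-45073 + (-20/9 + 9)) = √(-45073 + 61/9) = √(-405596/9) = 2*I*√101399/3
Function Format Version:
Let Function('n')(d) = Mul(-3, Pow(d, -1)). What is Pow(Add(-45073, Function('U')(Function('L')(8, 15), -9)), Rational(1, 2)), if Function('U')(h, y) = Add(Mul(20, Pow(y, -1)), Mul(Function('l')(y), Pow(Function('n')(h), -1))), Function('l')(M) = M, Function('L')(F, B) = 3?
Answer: Mul(Rational(2, 3), I, Pow(101399, Rational(1, 2))) ≈ Mul(212.29, I)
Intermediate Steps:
Function('U')(h, y) = Add(Mul(20, Pow(y, -1)), Mul(Rational(-1, 3), h, y)) (Function('U')(h, y) = Add(Mul(20, Pow(y, -1)), Mul(y, Pow(Mul(-3, Pow(h, -1)), -1))) = Add(Mul(20, Pow(y, -1)), Mul(y, Mul(Rational(-1, 3), h))) = Add(Mul(20, Pow(y, -1)), Mul(Rational(-1, 3), h, y)))
Pow(Add(-45073, Function('U')(Function('L')(8, 15), -9)), Rational(1, 2)) = Pow(Add(-45073, Add(Mul(20, Pow(-9, -1)), Mul(Rational(-1, 3), 3, -9))), Rational(1, 2)) = Pow(Add(-45073, Add(Mul(20, Rational(-1, 9)), 9)), Rational(1, 2)) = Pow(Add(-45073, Add(Rational(-20, 9), 9)), Rational(1, 2)) = Pow(Add(-45073, Rational(61, 9)), Rational(1, 2)) = Pow(Rational(-405596, 9), Rational(1, 2)) = Mul(Rational(2, 3), I, Pow(101399, Rational(1, 2)))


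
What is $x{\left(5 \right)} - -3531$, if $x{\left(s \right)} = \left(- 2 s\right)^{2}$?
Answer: $3631$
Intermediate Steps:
$x{\left(s \right)} = 4 s^{2}$
$x{\left(5 \right)} - -3531 = 4 \cdot 5^{2} - -3531 = 4 \cdot 25 + 3531 = 100 + 3531 = 3631$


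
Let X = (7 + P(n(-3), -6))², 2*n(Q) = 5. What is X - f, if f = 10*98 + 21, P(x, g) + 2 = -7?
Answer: -997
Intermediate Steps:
n(Q) = 5/2 (n(Q) = (½)*5 = 5/2)
P(x, g) = -9 (P(x, g) = -2 - 7 = -9)
f = 1001 (f = 980 + 21 = 1001)
X = 4 (X = (7 - 9)² = (-2)² = 4)
X - f = 4 - 1*1001 = 4 - 1001 = -997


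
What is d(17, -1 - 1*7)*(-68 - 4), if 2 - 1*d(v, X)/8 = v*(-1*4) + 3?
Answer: -38592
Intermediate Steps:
d(v, X) = -8 + 32*v (d(v, X) = 16 - 8*(v*(-1*4) + 3) = 16 - 8*(v*(-4) + 3) = 16 - 8*(-4*v + 3) = 16 - 8*(3 - 4*v) = 16 + (-24 + 32*v) = -8 + 32*v)
d(17, -1 - 1*7)*(-68 - 4) = (-8 + 32*17)*(-68 - 4) = (-8 + 544)*(-72) = 536*(-72) = -38592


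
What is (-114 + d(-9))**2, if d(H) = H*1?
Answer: 15129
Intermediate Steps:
d(H) = H
(-114 + d(-9))**2 = (-114 - 9)**2 = (-123)**2 = 15129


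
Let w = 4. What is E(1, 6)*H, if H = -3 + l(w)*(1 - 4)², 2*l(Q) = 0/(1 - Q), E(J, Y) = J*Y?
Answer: -18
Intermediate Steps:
l(Q) = 0 (l(Q) = (0/(1 - Q))/2 = (½)*0 = 0)
H = -3 (H = -3 + 0*(1 - 4)² = -3 + 0*(-3)² = -3 + 0*9 = -3 + 0 = -3)
E(1, 6)*H = (1*6)*(-3) = 6*(-3) = -18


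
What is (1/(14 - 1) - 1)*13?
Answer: -12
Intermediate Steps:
(1/(14 - 1) - 1)*13 = (1/13 - 1)*13 = -12/13*13 = -12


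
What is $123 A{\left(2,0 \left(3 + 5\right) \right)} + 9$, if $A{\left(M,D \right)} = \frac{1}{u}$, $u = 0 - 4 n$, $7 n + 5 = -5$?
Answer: $\frac{1221}{40} \approx 30.525$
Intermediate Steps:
$n = - \frac{10}{7}$ ($n = - \frac{5}{7} + \frac{1}{7} \left(-5\right) = - \frac{5}{7} - \frac{5}{7} = - \frac{10}{7} \approx -1.4286$)
$u = \frac{40}{7}$ ($u = 0 - - \frac{40}{7} = 0 + \frac{40}{7} = \frac{40}{7} \approx 5.7143$)
$A{\left(M,D \right)} = \frac{7}{40}$ ($A{\left(M,D \right)} = \frac{1}{\frac{40}{7}} = \frac{7}{40}$)
$123 A{\left(2,0 \left(3 + 5\right) \right)} + 9 = 123 \cdot \frac{7}{40} + 9 = \frac{861}{40} + 9 = \frac{1221}{40}$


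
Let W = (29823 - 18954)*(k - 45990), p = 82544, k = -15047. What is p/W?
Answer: -1232/9901659 ≈ -0.00012442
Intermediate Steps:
W = -663411153 (W = (29823 - 18954)*(-15047 - 45990) = 10869*(-61037) = -663411153)
p/W = 82544/(-663411153) = 82544*(-1/663411153) = -1232/9901659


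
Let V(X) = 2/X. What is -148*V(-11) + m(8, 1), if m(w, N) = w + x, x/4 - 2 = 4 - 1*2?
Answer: 560/11 ≈ 50.909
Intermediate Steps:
x = 16 (x = 8 + 4*(4 - 1*2) = 8 + 4*(4 - 2) = 8 + 4*2 = 8 + 8 = 16)
m(w, N) = 16 + w (m(w, N) = w + 16 = 16 + w)
-148*V(-11) + m(8, 1) = -296/(-11) + (16 + 8) = -296*(-1)/11 + 24 = -148*(-2/11) + 24 = 296/11 + 24 = 560/11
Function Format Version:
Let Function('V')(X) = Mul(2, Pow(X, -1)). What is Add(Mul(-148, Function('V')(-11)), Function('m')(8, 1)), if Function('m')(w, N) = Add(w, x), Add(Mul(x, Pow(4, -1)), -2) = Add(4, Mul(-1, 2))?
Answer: Rational(560, 11) ≈ 50.909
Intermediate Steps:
x = 16 (x = Add(8, Mul(4, Add(4, Mul(-1, 2)))) = Add(8, Mul(4, Add(4, -2))) = Add(8, Mul(4, 2)) = Add(8, 8) = 16)
Function('m')(w, N) = Add(16, w) (Function('m')(w, N) = Add(w, 16) = Add(16, w))
Add(Mul(-148, Function('V')(-11)), Function('m')(8, 1)) = Add(Mul(-148, Mul(2, Pow(-11, -1))), Add(16, 8)) = Add(Mul(-148, Mul(2, Rational(-1, 11))), 24) = Add(Mul(-148, Rational(-2, 11)), 24) = Add(Rational(296, 11), 24) = Rational(560, 11)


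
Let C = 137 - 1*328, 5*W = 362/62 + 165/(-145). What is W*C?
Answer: -807166/4495 ≈ -179.57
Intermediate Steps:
W = 4226/4495 (W = (362/62 + 165/(-145))/5 = (362*(1/62) + 165*(-1/145))/5 = (181/31 - 33/29)/5 = (⅕)*(4226/899) = 4226/4495 ≈ 0.94016)
C = -191 (C = 137 - 328 = -191)
W*C = (4226/4495)*(-191) = -807166/4495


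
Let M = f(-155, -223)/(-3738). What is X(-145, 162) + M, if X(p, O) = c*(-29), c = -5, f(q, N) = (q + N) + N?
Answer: 542611/3738 ≈ 145.16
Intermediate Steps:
f(q, N) = q + 2*N (f(q, N) = (N + q) + N = q + 2*N)
X(p, O) = 145 (X(p, O) = -5*(-29) = 145)
M = 601/3738 (M = (-155 + 2*(-223))/(-3738) = (-155 - 446)*(-1/3738) = -601*(-1/3738) = 601/3738 ≈ 0.16078)
X(-145, 162) + M = 145 + 601/3738 = 542611/3738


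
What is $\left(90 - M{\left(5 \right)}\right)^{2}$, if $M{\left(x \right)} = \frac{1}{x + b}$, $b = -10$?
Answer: $\frac{203401}{25} \approx 8136.0$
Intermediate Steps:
$M{\left(x \right)} = \frac{1}{-10 + x}$ ($M{\left(x \right)} = \frac{1}{x - 10} = \frac{1}{-10 + x}$)
$\left(90 - M{\left(5 \right)}\right)^{2} = \left(90 - \frac{1}{-10 + 5}\right)^{2} = \left(90 - \frac{1}{-5}\right)^{2} = \left(90 - - \frac{1}{5}\right)^{2} = \left(90 + \frac{1}{5}\right)^{2} = \left(\frac{451}{5}\right)^{2} = \frac{203401}{25}$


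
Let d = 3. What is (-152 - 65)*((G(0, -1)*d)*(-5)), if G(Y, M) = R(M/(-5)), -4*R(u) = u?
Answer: -651/4 ≈ -162.75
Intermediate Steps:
R(u) = -u/4
G(Y, M) = M/20 (G(Y, M) = -M/(4*(-5)) = -M*(-1)/(4*5) = -(-1)*M/20 = M/20)
(-152 - 65)*((G(0, -1)*d)*(-5)) = (-152 - 65)*((((1/20)*(-1))*3)*(-5)) = -217*(-1/20*3)*(-5) = -(-651)*(-5)/20 = -217*¾ = -651/4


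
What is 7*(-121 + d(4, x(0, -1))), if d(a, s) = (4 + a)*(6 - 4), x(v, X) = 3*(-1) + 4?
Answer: -735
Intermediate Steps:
x(v, X) = 1 (x(v, X) = -3 + 4 = 1)
d(a, s) = 8 + 2*a (d(a, s) = (4 + a)*2 = 8 + 2*a)
7*(-121 + d(4, x(0, -1))) = 7*(-121 + (8 + 2*4)) = 7*(-121 + (8 + 8)) = 7*(-121 + 16) = 7*(-105) = -735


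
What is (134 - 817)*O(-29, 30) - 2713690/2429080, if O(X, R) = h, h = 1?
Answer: -166177533/242908 ≈ -684.12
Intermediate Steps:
O(X, R) = 1
(134 - 817)*O(-29, 30) - 2713690/2429080 = (134 - 817)*1 - 2713690/2429080 = -683*1 - 2713690/2429080 = -683 - 1*271369/242908 = -683 - 271369/242908 = -166177533/242908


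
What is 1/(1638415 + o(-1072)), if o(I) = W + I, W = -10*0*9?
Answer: 1/1637343 ≈ 6.1075e-7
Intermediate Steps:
W = 0 (W = 0*9 = 0)
o(I) = I (o(I) = 0 + I = I)
1/(1638415 + o(-1072)) = 1/(1638415 - 1072) = 1/1637343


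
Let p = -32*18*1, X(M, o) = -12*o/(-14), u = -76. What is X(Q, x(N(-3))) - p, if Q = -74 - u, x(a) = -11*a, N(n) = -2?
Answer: 4164/7 ≈ 594.86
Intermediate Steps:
Q = 2 (Q = -74 - 1*(-76) = -74 + 76 = 2)
X(M, o) = 6*o/7 (X(M, o) = -12*o*(-1)/14 = -(-6)*o/7 = 6*o/7)
p = -576 (p = -576*1 = -576)
X(Q, x(N(-3))) - p = 6*(-11*(-2))/7 - 1*(-576) = (6/7)*22 + 576 = 132/7 + 576 = 4164/7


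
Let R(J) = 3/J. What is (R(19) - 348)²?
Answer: 43678881/361 ≈ 1.2099e+5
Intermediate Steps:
(R(19) - 348)² = (3/19 - 348)² = (-6609/19)² = 43678881/361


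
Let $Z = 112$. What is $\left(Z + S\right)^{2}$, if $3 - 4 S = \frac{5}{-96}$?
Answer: $\frac{1874976601}{147456} \approx 12716.0$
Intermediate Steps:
$S = \frac{293}{384}$ ($S = \frac{3}{4} - \frac{5 \frac{1}{-96}}{4} = \frac{3}{4} - \frac{5 \left(- \frac{1}{96}\right)}{4} = \frac{3}{4} - - \frac{5}{384} = \frac{3}{4} + \frac{5}{384} = \frac{293}{384} \approx 0.76302$)
$\left(Z + S\right)^{2} = \left(112 + \frac{293}{384}\right)^{2} = \left(\frac{43301}{384}\right)^{2} = \frac{1874976601}{147456}$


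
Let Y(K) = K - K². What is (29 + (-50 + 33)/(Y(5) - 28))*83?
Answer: 116947/48 ≈ 2436.4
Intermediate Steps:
(29 + (-50 + 33)/(Y(5) - 28))*83 = (29 + (-50 + 33)/(5*(1 - 1*5) - 28))*83 = (29 - 17/(5*(1 - 5) - 28))*83 = (29 - 17/(5*(-4) - 28))*83 = (29 - 17/(-20 - 28))*83 = (29 - 17/(-48))*83 = (29 - 17*(-1/48))*83 = (29 + 17/48)*83 = (1409/48)*83 = 116947/48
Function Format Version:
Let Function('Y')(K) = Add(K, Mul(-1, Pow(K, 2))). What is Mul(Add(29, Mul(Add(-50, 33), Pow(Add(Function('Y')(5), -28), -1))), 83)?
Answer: Rational(116947, 48) ≈ 2436.4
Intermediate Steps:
Mul(Add(29, Mul(Add(-50, 33), Pow(Add(Function('Y')(5), -28), -1))), 83) = Mul(Add(29, Mul(Add(-50, 33), Pow(Add(Mul(5, Add(1, Mul(-1, 5))), -28), -1))), 83) = Mul(Add(29, Mul(-17, Pow(Add(Mul(5, Add(1, -5)), -28), -1))), 83) = Mul(Add(29, Mul(-17, Pow(Add(Mul(5, -4), -28), -1))), 83) = Mul(Add(29, Mul(-17, Pow(Add(-20, -28), -1))), 83) = Mul(Add(29, Mul(-17, Pow(-48, -1))), 83) = Mul(Add(29, Mul(-17, Rational(-1, 48))), 83) = Mul(Add(29, Rational(17, 48)), 83) = Mul(Rational(1409, 48), 83) = Rational(116947, 48)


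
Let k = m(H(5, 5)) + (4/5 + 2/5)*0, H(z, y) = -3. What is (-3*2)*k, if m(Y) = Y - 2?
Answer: 30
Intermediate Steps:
m(Y) = -2 + Y
k = -5 (k = (-2 - 3) + (4/5 + 2/5)*0 = -5 + (4*(⅕) + 2*(⅕))*0 = -5 + (⅘ + ⅖)*0 = -5 + (6/5)*0 = -5 + 0 = -5)
(-3*2)*k = -3*2*(-5) = -6*(-5) = 30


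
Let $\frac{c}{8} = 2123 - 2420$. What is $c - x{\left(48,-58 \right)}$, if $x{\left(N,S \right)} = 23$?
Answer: $-2399$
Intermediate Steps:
$c = -2376$ ($c = 8 \left(2123 - 2420\right) = 8 \left(-297\right) = -2376$)
$c - x{\left(48,-58 \right)} = -2376 - 23 = -2399$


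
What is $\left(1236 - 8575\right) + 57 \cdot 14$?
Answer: $-6541$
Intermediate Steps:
$\left(1236 - 8575\right) + 57 \cdot 14 = -7339 + 798 = -6541$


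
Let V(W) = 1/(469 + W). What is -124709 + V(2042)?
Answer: -313144298/2511 ≈ -1.2471e+5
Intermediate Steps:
-124709 + V(2042) = -124709 + 1/(469 + 2042) = -124709 + 1/2511 = -313144298/2511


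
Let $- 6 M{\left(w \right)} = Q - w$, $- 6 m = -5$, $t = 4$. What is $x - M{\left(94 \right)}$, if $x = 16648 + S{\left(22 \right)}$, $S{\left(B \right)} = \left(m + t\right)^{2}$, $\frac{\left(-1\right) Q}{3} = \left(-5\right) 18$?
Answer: $\frac{601225}{36} \approx 16701.0$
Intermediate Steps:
$Q = 270$ ($Q = - 3 \left(\left(-5\right) 18\right) = \left(-3\right) \left(-90\right) = 270$)
$m = \frac{5}{6}$ ($m = \left(- \frac{1}{6}\right) \left(-5\right) = \frac{5}{6} \approx 0.83333$)
$S{\left(B \right)} = \frac{841}{36}$ ($S{\left(B \right)} = \left(\frac{5}{6} + 4\right)^{2} = \left(\frac{29}{6}\right)^{2} = \frac{841}{36}$)
$M{\left(w \right)} = -45 + \frac{w}{6}$ ($M{\left(w \right)} = - \frac{270 - w}{6} = -45 + \frac{w}{6}$)
$x = \frac{600169}{36}$ ($x = 16648 + \frac{841}{36} = \frac{600169}{36} \approx 16671.0$)
$x - M{\left(94 \right)} = \frac{600169}{36} - \left(-45 + \frac{1}{6} \cdot 94\right) = \frac{600169}{36} - \left(-45 + \frac{47}{3}\right) = \frac{600169}{36} - - \frac{88}{3} = \frac{600169}{36} + \frac{88}{3} = \frac{601225}{36}$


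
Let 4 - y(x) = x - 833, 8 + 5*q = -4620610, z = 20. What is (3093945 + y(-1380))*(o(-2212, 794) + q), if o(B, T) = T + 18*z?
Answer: -14288317013376/5 ≈ -2.8577e+12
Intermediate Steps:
q = -4620618/5 (q = -8/5 + (⅕)*(-4620610) = -8/5 - 924122 = -4620618/5 ≈ -9.2412e+5)
y(x) = 837 - x (y(x) = 4 - (x - 833) = 4 - (-833 + x) = 4 + (833 - x) = 837 - x)
o(B, T) = 360 + T (o(B, T) = T + 18*20 = T + 360 = 360 + T)
(3093945 + y(-1380))*(o(-2212, 794) + q) = (3093945 + (837 - 1*(-1380)))*((360 + 794) - 4620618/5) = (3093945 + (837 + 1380))*(1154 - 4620618/5) = (3093945 + 2217)*(-4614848/5) = 3096162*(-4614848/5) = -14288317013376/5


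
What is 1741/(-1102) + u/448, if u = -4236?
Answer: -681005/61712 ≈ -11.035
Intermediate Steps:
1741/(-1102) + u/448 = 1741/(-1102) - 4236/448 = 1741*(-1/1102) - 4236*1/448 = -1741/1102 - 1059/112 = -681005/61712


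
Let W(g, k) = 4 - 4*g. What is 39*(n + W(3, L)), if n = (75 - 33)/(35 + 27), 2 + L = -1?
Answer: -8853/31 ≈ -285.58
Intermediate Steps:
L = -3 (L = -2 - 1 = -3)
n = 21/31 (n = 42/62 = 42*(1/62) = 21/31 ≈ 0.67742)
39*(n + W(3, L)) = 39*(21/31 + (4 - 4*3)) = 39*(21/31 + (4 - 12)) = 39*(21/31 - 8) = 39*(-227/31) = -8853/31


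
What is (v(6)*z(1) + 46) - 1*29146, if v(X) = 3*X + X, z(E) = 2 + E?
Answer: -29028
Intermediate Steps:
v(X) = 4*X
(v(6)*z(1) + 46) - 1*29146 = ((4*6)*(2 + 1) + 46) - 1*29146 = (24*3 + 46) - 29146 = (72 + 46) - 29146 = 118 - 29146 = -29028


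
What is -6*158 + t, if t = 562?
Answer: -386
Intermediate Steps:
-6*158 + t = -6*158 + 562 = -948 + 562 = -386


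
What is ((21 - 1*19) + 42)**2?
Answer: 1936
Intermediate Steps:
((21 - 1*19) + 42)**2 = ((21 - 19) + 42)**2 = (2 + 42)**2 = 44**2 = 1936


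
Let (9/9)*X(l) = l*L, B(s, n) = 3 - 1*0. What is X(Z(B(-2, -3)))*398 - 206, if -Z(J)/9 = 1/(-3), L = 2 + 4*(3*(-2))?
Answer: -26474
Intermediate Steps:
B(s, n) = 3 (B(s, n) = 3 + 0 = 3)
L = -22 (L = 2 + 4*(-6) = 2 - 24 = -22)
Z(J) = 3 (Z(J) = -9/(-3) = -9*(-1/3) = 3)
X(l) = -22*l (X(l) = l*(-22) = -22*l)
X(Z(B(-2, -3)))*398 - 206 = -22*3*398 - 206 = -66*398 - 206 = -26268 - 206 = -26474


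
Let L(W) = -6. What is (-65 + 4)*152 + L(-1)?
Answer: -9278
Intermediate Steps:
(-65 + 4)*152 + L(-1) = (-65 + 4)*152 - 6 = -61*152 - 6 = -9272 - 6 = -9278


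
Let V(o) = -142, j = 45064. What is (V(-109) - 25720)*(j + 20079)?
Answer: -1684728266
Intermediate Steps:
(V(-109) - 25720)*(j + 20079) = (-142 - 25720)*(45064 + 20079) = -25862*65143 = -1684728266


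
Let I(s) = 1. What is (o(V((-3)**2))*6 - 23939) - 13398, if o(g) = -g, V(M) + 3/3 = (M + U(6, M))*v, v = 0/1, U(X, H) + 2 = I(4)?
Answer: -37331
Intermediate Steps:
U(X, H) = -1 (U(X, H) = -2 + 1 = -1)
v = 0 (v = 0*1 = 0)
V(M) = -1 (V(M) = -1 + (M - 1)*0 = -1 + (-1 + M)*0 = -1 + 0 = -1)
(o(V((-3)**2))*6 - 23939) - 13398 = (-1*(-1)*6 - 23939) - 13398 = (1*6 - 23939) - 13398 = (6 - 23939) - 13398 = -23933 - 13398 = -37331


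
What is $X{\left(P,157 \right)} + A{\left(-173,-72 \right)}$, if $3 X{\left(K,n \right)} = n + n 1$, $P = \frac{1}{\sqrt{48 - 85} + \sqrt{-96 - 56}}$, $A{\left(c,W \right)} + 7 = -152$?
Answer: $- \frac{163}{3} \approx -54.333$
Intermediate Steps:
$A{\left(c,W \right)} = -159$ ($A{\left(c,W \right)} = -7 - 152 = -159$)
$P = \frac{1}{i \sqrt{37} + 2 i \sqrt{38}}$ ($P = \frac{1}{\sqrt{-37} + \sqrt{-152}} = \frac{1}{i \sqrt{37} + 2 i \sqrt{38}} \approx - 0.054314 i$)
$X{\left(K,n \right)} = \frac{2 n}{3}$ ($X{\left(K,n \right)} = \frac{n + n 1}{3} = \frac{n + n}{3} = \frac{2 n}{3}$)
$X{\left(P,157 \right)} + A{\left(-173,-72 \right)} = \frac{2}{3} \cdot 157 - 159 = \frac{314}{3} - 159 = - \frac{163}{3}$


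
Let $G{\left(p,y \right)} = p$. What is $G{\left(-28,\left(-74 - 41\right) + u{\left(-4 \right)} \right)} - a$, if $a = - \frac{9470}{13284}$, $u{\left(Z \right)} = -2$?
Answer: $- \frac{181241}{6642} \approx -27.287$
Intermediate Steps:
$a = - \frac{4735}{6642}$ ($a = \left(-9470\right) \frac{1}{13284} = - \frac{4735}{6642} \approx -0.71289$)
$G{\left(-28,\left(-74 - 41\right) + u{\left(-4 \right)} \right)} - a = -28 - - \frac{4735}{6642} = -28 + \frac{4735}{6642} = - \frac{181241}{6642}$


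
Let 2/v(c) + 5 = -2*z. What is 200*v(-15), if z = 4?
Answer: -400/13 ≈ -30.769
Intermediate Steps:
v(c) = -2/13 (v(c) = 2/(-5 - 2*4) = 2/(-5 - 8) = 2/(-13) = 2*(-1/13) = -2/13)
200*v(-15) = 200*(-2/13) = -400/13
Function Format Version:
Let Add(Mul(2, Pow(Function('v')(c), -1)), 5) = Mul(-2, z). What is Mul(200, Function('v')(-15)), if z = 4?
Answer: Rational(-400, 13) ≈ -30.769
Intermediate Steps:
Function('v')(c) = Rational(-2, 13) (Function('v')(c) = Mul(2, Pow(Add(-5, Mul(-2, 4)), -1)) = Mul(2, Pow(Add(-5, -8), -1)) = Mul(2, Pow(-13, -1)) = Mul(2, Rational(-1, 13)) = Rational(-2, 13))
Mul(200, Function('v')(-15)) = Mul(200, Rational(-2, 13)) = Rational(-400, 13)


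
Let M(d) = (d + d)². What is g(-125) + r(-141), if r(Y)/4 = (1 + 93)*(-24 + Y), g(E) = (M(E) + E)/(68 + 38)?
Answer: -6513865/106 ≈ -61452.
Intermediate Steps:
M(d) = 4*d² (M(d) = (2*d)² = 4*d²)
g(E) = E/106 + 2*E²/53 (g(E) = (4*E² + E)/(68 + 38) = (E + 4*E²)/106 = (E + 4*E²)*(1/106) = E/106 + 2*E²/53)
r(Y) = -9024 + 376*Y (r(Y) = 4*((1 + 93)*(-24 + Y)) = 4*(94*(-24 + Y)) = 4*(-2256 + 94*Y) = -9024 + 376*Y)
g(-125) + r(-141) = (1/106)*(-125)*(1 + 4*(-125)) + (-9024 + 376*(-141)) = (1/106)*(-125)*(1 - 500) + (-9024 - 53016) = (1/106)*(-125)*(-499) - 62040 = 62375/106 - 62040 = -6513865/106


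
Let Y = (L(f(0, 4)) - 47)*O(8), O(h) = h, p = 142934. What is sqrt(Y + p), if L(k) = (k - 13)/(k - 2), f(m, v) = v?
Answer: sqrt(142522) ≈ 377.52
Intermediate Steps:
L(k) = (-13 + k)/(-2 + k)
Y = -412 (Y = ((-13 + 4)/(-2 + 4) - 47)*8 = (-9/2 - 47)*8 = -103/2*8 = -412)
sqrt(Y + p) = sqrt(-412 + 142934) = sqrt(142522)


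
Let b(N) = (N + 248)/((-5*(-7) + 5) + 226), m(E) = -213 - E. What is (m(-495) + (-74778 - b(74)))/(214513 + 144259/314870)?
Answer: -445681796890/1283333198811 ≈ -0.34728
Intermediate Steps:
b(N) = 124/133 + N/266 (b(N) = (248 + N)/((35 + 5) + 226) = (248 + N)/(40 + 226) = (248 + N)/266 = (248 + N)*(1/266) = 124/133 + N/266)
(m(-495) + (-74778 - b(74)))/(214513 + 144259/314870) = ((-213 - 1*(-495)) + (-74778 - (124/133 + (1/266)*74)))/(214513 + 144259/314870) = ((-213 + 495) + (-74778 - (124/133 + 37/133)))/(214513 + 144259*(1/314870)) = (282 + (-74778 - 1*23/19))/(214513 + 144259/314870) = (282 + (-74778 - 23/19))/(67543852569/314870) = (282 - 1420805/19)*(314870/67543852569) = -1415447/19*314870/67543852569 = -445681796890/1283333198811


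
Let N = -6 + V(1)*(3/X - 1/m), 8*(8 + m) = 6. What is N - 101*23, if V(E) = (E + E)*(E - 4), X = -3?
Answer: -67391/29 ≈ -2323.8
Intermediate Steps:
m = -29/4 (m = -8 + (1/8)*6 = -8 + 3/4 = -29/4 ≈ -7.2500)
V(E) = 2*E*(-4 + E) (V(E) = (2*E)*(-4 + E) = 2*E*(-4 + E))
N = -24/29 (N = -6 + (2*1*(-4 + 1))*(3/(-3) - 1/(-29/4)) = -6 + (2*1*(-3))*(3*(-1/3) - 1*(-4/29)) = -6 - 6*(-1 + 4/29) = -6 - 6*(-25/29) = -6 + 150/29 = -24/29 ≈ -0.82759)
N - 101*23 = -24/29 - 101*23 = -24/29 - 2323 = -67391/29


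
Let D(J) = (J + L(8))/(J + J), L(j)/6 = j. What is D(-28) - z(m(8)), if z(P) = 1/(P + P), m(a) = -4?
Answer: -13/56 ≈ -0.23214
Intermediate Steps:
L(j) = 6*j
z(P) = 1/(2*P)
D(J) = (48 + J)/(2*J) (D(J) = (J + 6*8)/(J + J) = (J + 48)/((2*J)) = (48 + J)*(1/(2*J)) = (48 + J)/(2*J))
D(-28) - z(m(8)) = (½)*(48 - 28)/(-28) - 1/(2*(-4)) = (½)*(-1/28)*20 - (-1)/(2*4) = -5/14 - 1*(-⅛) = -5/14 + ⅛ = -13/56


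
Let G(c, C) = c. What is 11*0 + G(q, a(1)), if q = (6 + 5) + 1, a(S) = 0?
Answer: 12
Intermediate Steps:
q = 12 (q = 11 + 1 = 12)
11*0 + G(q, a(1)) = 11*0 + 12 = 0 + 12 = 12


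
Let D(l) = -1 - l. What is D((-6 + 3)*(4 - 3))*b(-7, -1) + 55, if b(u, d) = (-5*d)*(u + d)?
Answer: -25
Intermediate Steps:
b(u, d) = -5*d*(d + u) (b(u, d) = (-5*d)*(d + u) = -5*d*(d + u))
D((-6 + 3)*(4 - 3))*b(-7, -1) + 55 = (-1 - (-6 + 3)*(4 - 3))*(-5*(-1)*(-1 - 7)) + 55 = (-1 - (-3))*(-5*(-1)*(-8)) + 55 = (-1 - 1*(-3))*(-40) + 55 = (-1 + 3)*(-40) + 55 = 2*(-40) + 55 = -80 + 55 = -25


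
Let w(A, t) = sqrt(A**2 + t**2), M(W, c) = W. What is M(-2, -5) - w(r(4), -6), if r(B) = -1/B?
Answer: -2 - sqrt(577)/4 ≈ -8.0052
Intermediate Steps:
M(-2, -5) - w(r(4), -6) = -2 - sqrt((-1/4)**2 + (-6)**2) = -2 - sqrt((-1*1/4)**2 + 36) = -2 - sqrt((-1/4)**2 + 36) = -2 - sqrt(1/16 + 36) = -2 - sqrt(577/16) = -2 - sqrt(577)/4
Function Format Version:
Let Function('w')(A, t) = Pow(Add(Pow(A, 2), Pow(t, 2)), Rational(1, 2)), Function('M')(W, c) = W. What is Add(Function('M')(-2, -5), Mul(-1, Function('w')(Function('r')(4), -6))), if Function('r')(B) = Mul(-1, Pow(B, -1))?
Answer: Add(-2, Mul(Rational(-1, 4), Pow(577, Rational(1, 2)))) ≈ -8.0052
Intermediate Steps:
Add(Function('M')(-2, -5), Mul(-1, Function('w')(Function('r')(4), -6))) = Add(-2, Mul(-1, Pow(Add(Pow(Mul(-1, Pow(4, -1)), 2), Pow(-6, 2)), Rational(1, 2)))) = Add(-2, Mul(-1, Pow(Add(Pow(Mul(-1, Rational(1, 4)), 2), 36), Rational(1, 2)))) = Add(-2, Mul(-1, Pow(Add(Pow(Rational(-1, 4), 2), 36), Rational(1, 2)))) = Add(-2, Mul(-1, Pow(Add(Rational(1, 16), 36), Rational(1, 2)))) = Add(-2, Mul(-1, Pow(Rational(577, 16), Rational(1, 2)))) = Add(-2, Mul(-1, Mul(Rational(1, 4), Pow(577, Rational(1, 2))))) = Add(-2, Mul(Rational(-1, 4), Pow(577, Rational(1, 2))))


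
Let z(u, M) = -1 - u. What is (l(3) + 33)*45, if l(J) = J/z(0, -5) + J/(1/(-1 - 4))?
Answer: 675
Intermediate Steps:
l(J) = -6*J (l(J) = J/(-1 - 1*0) + J/(1/(-1 - 4)) = J/(-1 + 0) + J/(1/(-5)) = J/(-1) + J/(-⅕) = J*(-1) + J*(-5) = -J - 5*J = -6*J)
(l(3) + 33)*45 = (-6*3 + 33)*45 = (-18 + 33)*45 = 15*45 = 675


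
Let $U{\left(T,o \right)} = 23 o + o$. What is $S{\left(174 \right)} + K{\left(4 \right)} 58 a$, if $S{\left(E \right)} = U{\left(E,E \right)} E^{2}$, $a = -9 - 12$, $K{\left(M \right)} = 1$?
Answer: $126431358$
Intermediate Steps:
$U{\left(T,o \right)} = 24 o$
$a = -21$ ($a = -9 - 12 = -21$)
$S{\left(E \right)} = 24 E^{3}$ ($S{\left(E \right)} = 24 E E^{2} = 24 E^{3}$)
$S{\left(174 \right)} + K{\left(4 \right)} 58 a = 24 \cdot 174^{3} + 1 \cdot 58 \left(-21\right) = 24 \cdot 5268024 + 58 \left(-21\right) = 126432576 - 1218 = 126431358$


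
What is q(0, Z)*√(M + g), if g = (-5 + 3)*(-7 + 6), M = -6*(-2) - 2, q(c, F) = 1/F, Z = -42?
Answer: -√3/21 ≈ -0.082479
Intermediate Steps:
M = 10 (M = 12 - 2 = 10)
g = 2 (g = -2*(-1) = 2)
q(0, Z)*√(M + g) = √(10 + 2)/(-42) = -√3/21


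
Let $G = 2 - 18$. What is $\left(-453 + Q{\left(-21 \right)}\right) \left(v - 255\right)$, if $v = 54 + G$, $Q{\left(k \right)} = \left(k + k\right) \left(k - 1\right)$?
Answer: $-102207$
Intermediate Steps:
$G = -16$ ($G = 2 - 18 = -16$)
$Q{\left(k \right)} = 2 k \left(-1 + k\right)$
$v = 38$ ($v = 54 - 16 = 38$)
$\left(-453 + Q{\left(-21 \right)}\right) \left(v - 255\right) = \left(-453 + 2 \left(-21\right) \left(-1 - 21\right)\right) \left(38 - 255\right) = \left(-453 + 2 \left(-21\right) \left(-22\right)\right) \left(-217\right) = \left(-453 + 924\right) \left(-217\right) = 471 \left(-217\right) = -102207$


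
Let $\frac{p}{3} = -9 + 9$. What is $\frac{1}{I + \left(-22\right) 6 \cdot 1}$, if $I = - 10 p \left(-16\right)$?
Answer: $- \frac{1}{132} \approx -0.0075758$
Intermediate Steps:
$p = 0$ ($p = 3 \left(-9 + 9\right) = 3 \cdot 0 = 0$)
$I = 0$ ($I = \left(-10\right) 0 \left(-16\right) = 0 \left(-16\right) = 0$)
$\frac{1}{I + \left(-22\right) 6 \cdot 1} = \frac{1}{0 + \left(-22\right) 6 \cdot 1} = \frac{1}{0 - 132} = \frac{1}{-132} = - \frac{1}{132}$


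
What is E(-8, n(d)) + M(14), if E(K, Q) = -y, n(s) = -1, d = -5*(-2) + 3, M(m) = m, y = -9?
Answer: 23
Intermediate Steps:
d = 13 (d = 10 + 3 = 13)
E(K, Q) = 9 (E(K, Q) = -1*(-9) = 9)
E(-8, n(d)) + M(14) = 9 + 14 = 23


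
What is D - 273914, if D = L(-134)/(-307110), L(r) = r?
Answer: -42060864203/153555 ≈ -2.7391e+5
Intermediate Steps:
D = 67/153555 (D = -134/(-307110) = -134*(-1/307110) = 67/153555 ≈ 0.00043633)
D - 273914 = 67/153555 - 273914 = -42060864203/153555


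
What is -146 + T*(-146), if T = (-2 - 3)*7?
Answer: 4964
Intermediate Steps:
T = -35 (T = -5*7 = -35)
-146 + T*(-146) = -146 - 35*(-146) = -146 + 5110 = 4964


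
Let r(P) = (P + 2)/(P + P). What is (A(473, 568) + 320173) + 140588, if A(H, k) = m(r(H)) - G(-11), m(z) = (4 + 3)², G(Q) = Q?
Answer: 460821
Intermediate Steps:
r(P) = (2 + P)/(2*P) (r(P) = (2 + P)/((2*P)) = (2 + P)*(1/(2*P)) = (2 + P)/(2*P))
m(z) = 49 (m(z) = 7² = 49)
A(H, k) = 60 (A(H, k) = 49 - 1*(-11) = 49 + 11 = 60)
(A(473, 568) + 320173) + 140588 = (60 + 320173) + 140588 = 320233 + 140588 = 460821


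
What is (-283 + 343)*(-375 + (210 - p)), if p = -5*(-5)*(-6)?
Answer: -900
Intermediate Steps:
p = -150 (p = 25*(-6) = -150)
(-283 + 343)*(-375 + (210 - p)) = (-283 + 343)*(-375 + (210 - 1*(-150))) = 60*(-375 + (210 + 150)) = 60*(-375 + 360) = 60*(-15) = -900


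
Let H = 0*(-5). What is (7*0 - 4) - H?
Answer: -4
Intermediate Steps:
H = 0
(7*0 - 4) - H = (7*0 - 4) - 1*0 = (0 - 4) + 0 = -4 + 0 = -4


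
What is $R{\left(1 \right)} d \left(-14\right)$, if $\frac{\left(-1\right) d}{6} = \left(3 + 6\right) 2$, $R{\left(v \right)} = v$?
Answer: $1512$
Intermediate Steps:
$d = -108$ ($d = - 6 \left(3 + 6\right) 2 = - 6 \cdot 9 \cdot 2 = \left(-6\right) 18 = -108$)
$R{\left(1 \right)} d \left(-14\right) = 1 \left(-108\right) \left(-14\right) = \left(-108\right) \left(-14\right) = 1512$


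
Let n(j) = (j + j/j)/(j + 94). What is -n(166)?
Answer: -167/260 ≈ -0.64231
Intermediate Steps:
n(j) = (1 + j)/(94 + j) (n(j) = (j + 1)/(94 + j) = (1 + j)/(94 + j))
-n(166) = -(1 + 166)/(94 + 166) = -167/260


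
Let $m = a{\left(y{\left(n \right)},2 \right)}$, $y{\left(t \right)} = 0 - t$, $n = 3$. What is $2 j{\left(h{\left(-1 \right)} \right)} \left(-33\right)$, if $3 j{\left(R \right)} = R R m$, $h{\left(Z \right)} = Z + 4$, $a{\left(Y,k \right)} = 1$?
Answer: $-198$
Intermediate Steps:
$y{\left(t \right)} = - t$
$m = 1$
$h{\left(Z \right)} = 4 + Z$
$j{\left(R \right)} = \frac{R^{2}}{3}$ ($j{\left(R \right)} = \frac{R R 1}{3} = \frac{R^{2} \cdot 1}{3} = \frac{R^{2}}{3}$)
$2 j{\left(h{\left(-1 \right)} \right)} \left(-33\right) = 2 \frac{\left(4 - 1\right)^{2}}{3} \left(-33\right) = 2 \frac{3^{2}}{3} \left(-33\right) = 2 \cdot \frac{1}{3} \cdot 9 \left(-33\right) = 2 \cdot 3 \left(-33\right) = 6 \left(-33\right) = -198$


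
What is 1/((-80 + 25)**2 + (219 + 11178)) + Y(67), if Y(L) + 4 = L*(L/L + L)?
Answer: 65648945/14422 ≈ 4552.0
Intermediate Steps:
Y(L) = -4 + L*(1 + L) (Y(L) = -4 + L*(L/L + L) = -4 + L*(1 + L))
1/((-80 + 25)**2 + (219 + 11178)) + Y(67) = 1/((-80 + 25)**2 + (219 + 11178)) + (-4 + 67 + 67**2) = 1/((-55)**2 + 11397) + (-4 + 67 + 4489) = 1/(3025 + 11397) + 4552 = 1/14422 + 4552 = 65648945/14422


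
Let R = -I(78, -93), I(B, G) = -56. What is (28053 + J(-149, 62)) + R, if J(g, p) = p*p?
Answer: 31953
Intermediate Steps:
J(g, p) = p**2
R = 56 (R = -1*(-56) = 56)
(28053 + J(-149, 62)) + R = (28053 + 62**2) + 56 = (28053 + 3844) + 56 = 31897 + 56 = 31953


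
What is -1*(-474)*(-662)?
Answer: -313788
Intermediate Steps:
-1*(-474)*(-662) = 474*(-662) = -313788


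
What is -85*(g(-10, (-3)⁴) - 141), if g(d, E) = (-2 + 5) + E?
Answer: 4845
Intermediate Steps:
g(d, E) = 3 + E
-85*(g(-10, (-3)⁴) - 141) = -85*((3 + (-3)⁴) - 141) = -85*((3 + 81) - 141) = -85*(84 - 141) = -85*(-57) = 4845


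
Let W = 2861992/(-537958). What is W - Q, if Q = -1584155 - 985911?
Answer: 691292351618/268979 ≈ 2.5701e+6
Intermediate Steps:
Q = -2570066
W = -1430996/268979 (W = 2861992*(-1/537958) = -1430996/268979 ≈ -5.3201)
W - Q = -1430996/268979 - 1*(-2570066) = -1430996/268979 + 2570066 = 691292351618/268979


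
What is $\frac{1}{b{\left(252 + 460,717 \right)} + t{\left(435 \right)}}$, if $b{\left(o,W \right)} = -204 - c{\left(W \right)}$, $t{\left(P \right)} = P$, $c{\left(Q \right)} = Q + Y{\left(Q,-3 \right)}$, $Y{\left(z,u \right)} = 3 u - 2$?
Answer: $- \frac{1}{475} \approx -0.0021053$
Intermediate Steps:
$Y{\left(z,u \right)} = -2 + 3 u$
$c{\left(Q \right)} = -11 + Q$ ($c{\left(Q \right)} = Q + \left(-2 + 3 \left(-3\right)\right) = Q - 11 = -11 + Q$)
$b{\left(o,W \right)} = -193 - W$ ($b{\left(o,W \right)} = -204 - \left(-11 + W\right) = -193 - W$)
$\frac{1}{b{\left(252 + 460,717 \right)} + t{\left(435 \right)}} = \frac{1}{\left(-193 - 717\right) + 435} = \frac{1}{-910 + 435} = \frac{1}{-475} = - \frac{1}{475}$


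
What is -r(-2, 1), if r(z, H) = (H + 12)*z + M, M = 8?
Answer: 18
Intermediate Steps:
r(z, H) = 8 + z*(12 + H) (r(z, H) = (H + 12)*z + 8 = (12 + H)*z + 8 = z*(12 + H) + 8 = 8 + z*(12 + H))
-r(-2, 1) = -(8 + 12*(-2) + 1*(-2)) = -(8 - 24 - 2) = -1*(-18) = 18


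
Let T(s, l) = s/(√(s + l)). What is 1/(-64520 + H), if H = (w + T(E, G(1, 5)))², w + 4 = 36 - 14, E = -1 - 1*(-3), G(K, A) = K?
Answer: -72219/4636072688 - 27*√3/4636072688 ≈ -1.5588e-5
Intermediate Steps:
E = 2 (E = -1 + 3 = 2)
T(s, l) = s/√(l + s) (T(s, l) = s/(√(l + s)) = s/√(l + s))
w = 18 (w = -4 + (36 - 14) = -4 + 22 = 18)
H = (18 + 2*√3/3)² (H = (18 + 2/√(1 + 2))² = (18 + 2/√3)² = (18 + 2*(√3/3))² = (18 + 2*√3/3)² ≈ 366.90)
1/(-64520 + H) = 1/(-64520 + (976/3 + 24*√3)) = 1/(-192584/3 + 24*√3)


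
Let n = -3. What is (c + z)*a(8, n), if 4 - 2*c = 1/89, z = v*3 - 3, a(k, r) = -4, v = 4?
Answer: -3914/89 ≈ -43.978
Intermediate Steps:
z = 9 (z = 4*3 - 3 = 12 - 3 = 9)
c = 355/178 (c = 2 - ½/89 = 2 - ½*1/89 = 2 - 1/178 = 355/178 ≈ 1.9944)
(c + z)*a(8, n) = (355/178 + 9)*(-4) = (1957/178)*(-4) = -3914/89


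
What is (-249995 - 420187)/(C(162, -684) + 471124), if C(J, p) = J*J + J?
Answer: -335091/248765 ≈ -1.3470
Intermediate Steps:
C(J, p) = J + J² (C(J, p) = J² + J = J + J²)
(-249995 - 420187)/(C(162, -684) + 471124) = (-249995 - 420187)/(162*(1 + 162) + 471124) = -670182/(162*163 + 471124) = -670182/(26406 + 471124) = -670182/497530 = -670182*1/497530 = -335091/248765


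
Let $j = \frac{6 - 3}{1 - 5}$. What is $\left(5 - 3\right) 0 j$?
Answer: $0$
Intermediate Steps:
$j = - \frac{3}{4}$ ($j = \frac{3}{-4} = 3 \left(- \frac{1}{4}\right) = - \frac{3}{4} \approx -0.75$)
$\left(5 - 3\right) 0 j = \left(5 - 3\right) 0 \left(- \frac{3}{4}\right) = 2 \cdot 0 \left(- \frac{3}{4}\right) = 0 \left(- \frac{3}{4}\right) = 0$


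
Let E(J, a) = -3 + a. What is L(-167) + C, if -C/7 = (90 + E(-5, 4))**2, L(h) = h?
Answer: -58134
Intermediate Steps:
C = -57967 (C = -7*(90 + (-3 + 4))**2 = -7*(90 + 1)**2 = -7*91**2 = -7*8281 = -57967)
L(-167) + C = -167 - 57967 = -58134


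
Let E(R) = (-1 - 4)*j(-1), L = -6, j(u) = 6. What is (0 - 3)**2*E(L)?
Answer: -270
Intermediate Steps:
E(R) = -30 (E(R) = (-1 - 4)*6 = -5*6 = -30)
(0 - 3)**2*E(L) = (0 - 3)**2*(-30) = (-3)**2*(-30) = 9*(-30) = -270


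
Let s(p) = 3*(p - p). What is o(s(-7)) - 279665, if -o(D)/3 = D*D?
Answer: -279665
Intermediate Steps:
s(p) = 0 (s(p) = 3*0 = 0)
o(D) = -3*D² (o(D) = -3*D*D = -3*D²)
o(s(-7)) - 279665 = -3*0² - 279665 = -3*0 - 279665 = 0 - 279665 = -279665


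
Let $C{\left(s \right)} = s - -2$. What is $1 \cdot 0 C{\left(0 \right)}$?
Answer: $0$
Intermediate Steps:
$C{\left(s \right)} = 2 + s$ ($C{\left(s \right)} = s + 2 = 2 + s$)
$1 \cdot 0 C{\left(0 \right)} = 1 \cdot 0 \left(2 + 0\right) = 0 \cdot 2 = 0$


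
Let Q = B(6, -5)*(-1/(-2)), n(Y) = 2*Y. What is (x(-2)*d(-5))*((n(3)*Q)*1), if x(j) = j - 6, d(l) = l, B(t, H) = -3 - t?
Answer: -1080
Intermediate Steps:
x(j) = -6 + j
Q = -9/2 (Q = (-3 - 1*6)*(-1/(-2)) = (-3 - 6)*(-1*(-½)) = -9*½ = -9/2 ≈ -4.5000)
(x(-2)*d(-5))*((n(3)*Q)*1) = ((-6 - 2)*(-5))*(((2*3)*(-9/2))*1) = (-8*(-5))*((6*(-9/2))*1) = 40*(-27*1) = 40*(-27) = -1080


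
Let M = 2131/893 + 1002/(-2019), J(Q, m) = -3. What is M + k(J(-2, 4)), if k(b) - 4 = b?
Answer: 1736890/600989 ≈ 2.8901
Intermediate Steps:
k(b) = 4 + b
M = 1135901/600989 (M = 2131*(1/893) + 1002*(-1/2019) = 2131/893 - 334/673 = 1135901/600989 ≈ 1.8901)
M + k(J(-2, 4)) = 1135901/600989 + (4 - 3) = 1135901/600989 + 1 = 1736890/600989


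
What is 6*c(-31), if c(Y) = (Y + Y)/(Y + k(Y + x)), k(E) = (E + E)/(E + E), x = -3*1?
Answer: 62/5 ≈ 12.400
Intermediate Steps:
x = -3
k(E) = 1 (k(E) = (2*E)/((2*E)) = (2*E)*(1/(2*E)) = 1)
c(Y) = 2*Y/(1 + Y) (c(Y) = (Y + Y)/(Y + 1) = (2*Y)/(1 + Y) = 2*Y/(1 + Y))
6*c(-31) = 6*(2*(-31)/(1 - 31)) = 6*(2*(-31)/(-30)) = 6*(2*(-31)*(-1/30)) = 6*(31/15) = 62/5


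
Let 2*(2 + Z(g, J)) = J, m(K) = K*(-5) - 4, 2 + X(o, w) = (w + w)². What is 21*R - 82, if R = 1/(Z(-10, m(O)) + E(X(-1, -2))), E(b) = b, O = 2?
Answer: -389/5 ≈ -77.800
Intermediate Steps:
X(o, w) = -2 + 4*w² (X(o, w) = -2 + (w + w)² = -2 + (2*w)² = -2 + 4*w²)
m(K) = -4 - 5*K (m(K) = -5*K - 4 = -4 - 5*K)
Z(g, J) = -2 + J/2
R = ⅕ (R = 1/((-2 + (-4 - 5*2)/2) + (-2 + 4*(-2)²)) = 1/((-2 + (-4 - 10)/2) + (-2 + 4*4)) = 1/((-2 + (½)*(-14)) + (-2 + 16)) = 1/((-2 - 7) + 14) = 1/(-9 + 14) = 1/5 = ⅕ ≈ 0.20000)
21*R - 82 = 21*(⅕) - 82 = 21/5 - 82 = -389/5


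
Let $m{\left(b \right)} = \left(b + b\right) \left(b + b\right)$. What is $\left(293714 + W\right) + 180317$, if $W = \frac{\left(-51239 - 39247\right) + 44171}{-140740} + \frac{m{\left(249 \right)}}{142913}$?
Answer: $\frac{1906899977564555}{4022715124} \approx 4.7403 \cdot 10^{5}$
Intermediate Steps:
$m{\left(b \right)} = 4 b^{2}$ ($m{\left(b \right)} = 2 b 2 b = 4 b^{2}$)
$W = \frac{8304619711}{4022715124}$ ($W = \frac{\left(-51239 - 39247\right) + 44171}{-140740} + \frac{4 \cdot 249^{2}}{142913} = \left(-90486 + 44171\right) \left(- \frac{1}{140740}\right) + 4 \cdot 62001 \cdot \frac{1}{142913} = \left(-46315\right) \left(- \frac{1}{140740}\right) + 248004 \cdot \frac{1}{142913} = \frac{9263}{28148} + \frac{248004}{142913} = \frac{8304619711}{4022715124} \approx 2.0644$)
$\left(293714 + W\right) + 180317 = \left(293714 + \frac{8304619711}{4022715124}\right) + 180317 = \frac{1181536054550247}{4022715124} + 180317 = \frac{1906899977564555}{4022715124}$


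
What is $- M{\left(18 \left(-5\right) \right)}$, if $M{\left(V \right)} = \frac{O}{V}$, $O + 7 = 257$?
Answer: $\frac{25}{9} \approx 2.7778$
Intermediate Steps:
$O = 250$ ($O = -7 + 257 = 250$)
$M{\left(V \right)} = \frac{250}{V}$
$- M{\left(18 \left(-5\right) \right)} = - \frac{250}{18 \left(-5\right)} = - \frac{250}{-90} = - \frac{250 \left(-1\right)}{90} = \left(-1\right) \left(- \frac{25}{9}\right) = \frac{25}{9}$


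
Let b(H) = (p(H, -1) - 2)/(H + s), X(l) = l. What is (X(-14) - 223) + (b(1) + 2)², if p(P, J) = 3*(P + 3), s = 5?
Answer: -2012/9 ≈ -223.56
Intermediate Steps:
p(P, J) = 9 + 3*P (p(P, J) = 3*(3 + P) = 9 + 3*P)
b(H) = (7 + 3*H)/(5 + H) (b(H) = ((9 + 3*H) - 2)/(H + 5) = (7 + 3*H)/(5 + H))
(X(-14) - 223) + (b(1) + 2)² = (-14 - 223) + ((7 + 3*1)/(5 + 1) + 2)² = -237 + ((7 + 3)/6 + 2)² = -237 + ((⅙)*10 + 2)² = -237 + (5/3 + 2)² = -237 + (11/3)² = -237 + 121/9 = -2012/9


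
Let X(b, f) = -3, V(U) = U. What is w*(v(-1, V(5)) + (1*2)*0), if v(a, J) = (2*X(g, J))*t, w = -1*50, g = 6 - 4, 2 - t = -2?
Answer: 1200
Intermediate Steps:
t = 4 (t = 2 - 1*(-2) = 2 + 2 = 4)
g = 2
w = -50
v(a, J) = -24 (v(a, J) = (2*(-3))*4 = -6*4 = -24)
w*(v(-1, V(5)) + (1*2)*0) = -50*(-24 + (1*2)*0) = -50*(-24 + 2*0) = -50*(-24 + 0) = -50*(-24) = 1200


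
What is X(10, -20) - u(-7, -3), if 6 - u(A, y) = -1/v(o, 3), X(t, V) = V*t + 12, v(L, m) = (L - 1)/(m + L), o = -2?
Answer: -581/3 ≈ -193.67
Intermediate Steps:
v(L, m) = (-1 + L)/(L + m)
X(t, V) = 12 + V*t
u(A, y) = 17/3 (u(A, y) = 6 - (-1)/((-1 - 2)/(-2 + 3)) = 6 - (-1)/(-3/1) = 6 - (-1)/(1*(-3)) = 6 - (-1)/(-3) = 6 - (-1)*(-1)/3 = 6 - 1*⅓ = 6 - ⅓ = 17/3)
X(10, -20) - u(-7, -3) = (12 - 20*10) - 1*17/3 = (12 - 200) - 17/3 = -188 - 17/3 = -581/3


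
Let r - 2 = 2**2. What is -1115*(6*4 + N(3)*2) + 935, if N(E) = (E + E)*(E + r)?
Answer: -146245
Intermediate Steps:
r = 6 (r = 2 + 2**2 = 2 + 4 = 6)
N(E) = 2*E*(6 + E) (N(E) = (E + E)*(E + 6) = (2*E)*(6 + E) = 2*E*(6 + E))
-1115*(6*4 + N(3)*2) + 935 = -1115*(6*4 + (2*3*(6 + 3))*2) + 935 = -1115*(24 + (2*3*9)*2) + 935 = -1115*(24 + 54*2) + 935 = -1115*(24 + 108) + 935 = -1115*132 + 935 = -147180 + 935 = -146245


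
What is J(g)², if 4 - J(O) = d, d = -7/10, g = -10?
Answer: 2209/100 ≈ 22.090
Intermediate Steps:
d = -7/10 (d = -7*⅒ = -7/10 ≈ -0.70000)
J(O) = 47/10 (J(O) = 4 - 1*(-7/10) = 4 + 7/10 = 47/10)
J(g)² = (47/10)² = 2209/100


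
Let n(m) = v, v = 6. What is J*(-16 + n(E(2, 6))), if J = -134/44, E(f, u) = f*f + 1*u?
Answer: 335/11 ≈ 30.455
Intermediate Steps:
E(f, u) = u + f**2 (E(f, u) = f**2 + u = u + f**2)
J = -67/22 (J = -134/44 = -1*67/22 = -67/22 ≈ -3.0455)
n(m) = 6
J*(-16 + n(E(2, 6))) = -67*(-16 + 6)/22 = -67/22*(-10) = 335/11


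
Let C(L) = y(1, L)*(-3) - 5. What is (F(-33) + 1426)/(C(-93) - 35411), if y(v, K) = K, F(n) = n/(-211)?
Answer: -300919/7413907 ≈ -0.040588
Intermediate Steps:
F(n) = -n/211 (F(n) = n*(-1/211) = -n/211)
C(L) = -5 - 3*L (C(L) = L*(-3) - 5 = -3*L - 5 = -5 - 3*L)
(F(-33) + 1426)/(C(-93) - 35411) = (-1/211*(-33) + 1426)/((-5 - 3*(-93)) - 35411) = (33/211 + 1426)/((-5 + 279) - 35411) = 300919/(211*(274 - 35411)) = (300919/211)/(-35137) = (300919/211)*(-1/35137) = -300919/7413907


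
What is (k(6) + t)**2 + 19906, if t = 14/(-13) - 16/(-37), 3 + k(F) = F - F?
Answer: 4608545075/231361 ≈ 19919.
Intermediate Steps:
k(F) = -3 (k(F) = -3 + (F - F) = -3 + 0 = -3)
t = -310/481 (t = 14*(-1/13) - 16*(-1/37) = -14/13 + 16/37 = -310/481 ≈ -0.64449)
(k(6) + t)**2 + 19906 = (-3 - 310/481)**2 + 19906 = (-1753/481)**2 + 19906 = 3073009/231361 + 19906 = 4608545075/231361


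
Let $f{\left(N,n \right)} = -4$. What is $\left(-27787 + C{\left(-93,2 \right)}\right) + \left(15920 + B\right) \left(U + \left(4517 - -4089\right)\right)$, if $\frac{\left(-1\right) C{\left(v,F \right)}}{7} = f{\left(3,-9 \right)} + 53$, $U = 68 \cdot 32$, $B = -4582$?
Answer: $122218186$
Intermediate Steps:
$U = 2176$
$C{\left(v,F \right)} = -343$ ($C{\left(v,F \right)} = - 7 \left(-4 + 53\right) = \left(-7\right) 49 = -343$)
$\left(-27787 + C{\left(-93,2 \right)}\right) + \left(15920 + B\right) \left(U + \left(4517 - -4089\right)\right) = \left(-27787 - 343\right) + \left(15920 - 4582\right) \left(2176 + \left(4517 - -4089\right)\right) = -28130 + 11338 \left(2176 + \left(4517 + 4089\right)\right) = -28130 + 11338 \left(2176 + 8606\right) = -28130 + 11338 \cdot 10782 = -28130 + 122246316 = 122218186$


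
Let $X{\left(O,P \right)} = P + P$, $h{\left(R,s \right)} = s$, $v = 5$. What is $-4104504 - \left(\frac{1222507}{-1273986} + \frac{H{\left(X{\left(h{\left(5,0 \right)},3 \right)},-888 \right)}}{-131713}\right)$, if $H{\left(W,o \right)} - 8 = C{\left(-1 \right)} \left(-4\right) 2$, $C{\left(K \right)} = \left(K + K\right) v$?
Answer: $- \frac{688737736274777813}{167800518018} \approx -4.1045 \cdot 10^{6}$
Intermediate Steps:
$C{\left(K \right)} = 10 K$ ($C{\left(K \right)} = \left(K + K\right) 5 = 2 K 5 = 10 K$)
$X{\left(O,P \right)} = 2 P$
$H{\left(W,o \right)} = 88$ ($H{\left(W,o \right)} = 8 + 10 \left(-1\right) \left(-4\right) 2 = 8 + \left(-10\right) \left(-4\right) 2 = 8 + 40 \cdot 2 = 8 + 80 = 88$)
$-4104504 - \left(\frac{1222507}{-1273986} + \frac{H{\left(X{\left(h{\left(5,0 \right)},3 \right)},-888 \right)}}{-131713}\right) = -4104504 - \left(\frac{1222507}{-1273986} + \frac{88}{-131713}\right) = -4104504 - \left(1222507 \left(- \frac{1}{1273986}\right) + 88 \left(- \frac{1}{131713}\right)\right) = -4104504 - \left(- \frac{1222507}{1273986} - \frac{88}{131713}\right) = -4104504 - - \frac{161132175259}{167800518018} = -4104504 + \frac{161132175259}{167800518018} = - \frac{688737736274777813}{167800518018}$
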